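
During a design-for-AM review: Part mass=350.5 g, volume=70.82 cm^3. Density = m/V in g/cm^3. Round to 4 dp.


rho = 350.5 / 70.82 = 4.9492 g/cm^3


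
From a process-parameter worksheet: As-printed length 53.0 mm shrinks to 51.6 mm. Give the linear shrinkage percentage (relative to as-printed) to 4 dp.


Shrinkage = ((53.0-51.6)/53.0)*100 = 2.6415 %


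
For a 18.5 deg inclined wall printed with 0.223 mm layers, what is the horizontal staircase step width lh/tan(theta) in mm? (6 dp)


step = 0.223 / tan(18.5) = 0.666477 mm


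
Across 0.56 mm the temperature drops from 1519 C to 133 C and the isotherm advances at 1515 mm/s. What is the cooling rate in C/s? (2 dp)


G = (1519-133)/0.56 = 2475.0 C/mm
CR = 2475.0 * 1515 = 3749625.0 C/s


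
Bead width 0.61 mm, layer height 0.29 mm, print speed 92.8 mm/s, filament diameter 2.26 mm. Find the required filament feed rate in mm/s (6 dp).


Q = 0.61 * 0.29 * 92.8 = 16.41632 mm^3/s
A_fil = pi*(2.26/2)^2 = 4.01149966 mm^2
v_feed = 16.41632 / 4.01149966 = 4.092315 mm/s


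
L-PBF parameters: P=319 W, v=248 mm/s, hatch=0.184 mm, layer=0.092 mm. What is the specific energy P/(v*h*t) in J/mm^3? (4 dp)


Build rate = 248 * 0.184 * 0.092 = 4.198144 mm^3/s
SE = 319 / 4.198144 = 75.986 J/mm^3


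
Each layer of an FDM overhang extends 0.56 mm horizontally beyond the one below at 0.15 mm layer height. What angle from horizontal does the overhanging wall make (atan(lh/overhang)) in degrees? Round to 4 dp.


angle = atan(0.15/0.56) = 14.9951 degrees


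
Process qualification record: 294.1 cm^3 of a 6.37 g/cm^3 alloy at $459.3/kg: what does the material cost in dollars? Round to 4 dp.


Mass = 294.1*6.37/1000 = 1.873417 kg
Cost = 1.873417 * 459.3 = 860.4604 $


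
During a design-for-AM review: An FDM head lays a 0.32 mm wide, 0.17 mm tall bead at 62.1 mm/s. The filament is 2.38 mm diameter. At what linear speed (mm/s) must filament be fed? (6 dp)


Q = 0.32 * 0.17 * 62.1 = 3.37824 mm^3/s
A_fil = pi*(2.38/2)^2 = 4.44880936 mm^2
v_feed = 3.37824 / 4.44880936 = 0.759358 mm/s


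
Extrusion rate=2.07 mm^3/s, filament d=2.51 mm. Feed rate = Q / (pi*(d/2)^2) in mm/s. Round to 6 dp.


A = pi*(2.51/2)^2 = 4.948087
v = 2.07 / 4.948087 = 0.418343 mm/s


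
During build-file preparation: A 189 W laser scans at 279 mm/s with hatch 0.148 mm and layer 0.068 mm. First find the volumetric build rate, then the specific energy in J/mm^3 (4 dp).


Build rate = 279 * 0.148 * 0.068 = 2.807856 mm^3/s
SE = 189 / 2.807856 = 67.3111 J/mm^3


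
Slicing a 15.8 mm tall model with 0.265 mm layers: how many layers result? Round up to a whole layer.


Layers = ceil(15.8/0.265) = 60


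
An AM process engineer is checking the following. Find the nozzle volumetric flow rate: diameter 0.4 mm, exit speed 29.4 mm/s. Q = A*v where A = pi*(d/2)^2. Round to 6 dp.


A = pi*(0.4/2)^2 = 0.12566371 mm^2
Q = 0.12566371 * 29.4 = 3.694513 mm^3/s


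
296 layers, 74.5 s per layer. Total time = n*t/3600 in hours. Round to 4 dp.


t = 296 * 74.5 / 3600 = 6.1256 hrs


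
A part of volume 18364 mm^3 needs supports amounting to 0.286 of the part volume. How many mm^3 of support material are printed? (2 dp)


V_support = 18364 * 0.286 = 5252.1 mm^3


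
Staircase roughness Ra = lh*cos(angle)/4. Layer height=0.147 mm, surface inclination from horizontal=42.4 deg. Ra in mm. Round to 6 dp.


Ra = 0.147 * cos(42.4) / 4 = 0.027138 mm


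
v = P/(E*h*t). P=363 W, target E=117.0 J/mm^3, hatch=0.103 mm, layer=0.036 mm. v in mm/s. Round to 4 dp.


v = 363 / (117.0*0.103*0.036) = 836.7217 mm/s


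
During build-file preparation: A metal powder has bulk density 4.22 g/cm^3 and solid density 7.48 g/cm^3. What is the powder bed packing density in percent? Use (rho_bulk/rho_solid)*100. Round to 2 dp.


Packing = (4.22/7.48)*100 = 56.42 %


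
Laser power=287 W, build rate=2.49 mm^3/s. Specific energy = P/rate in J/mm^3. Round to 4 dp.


SE = 287 / 2.49 = 115.261 J/mm^3


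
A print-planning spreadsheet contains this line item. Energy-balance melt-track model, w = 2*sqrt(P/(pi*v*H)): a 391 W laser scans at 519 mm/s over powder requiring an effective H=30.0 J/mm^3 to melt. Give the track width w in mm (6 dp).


w = 2*sqrt(391/(pi*519*30.0)) = 0.178813 mm


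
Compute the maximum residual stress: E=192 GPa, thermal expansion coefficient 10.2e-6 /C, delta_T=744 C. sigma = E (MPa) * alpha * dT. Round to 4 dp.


sigma = 192*1000 * 10.2e-6 * 744 = 1457.0496 MPa


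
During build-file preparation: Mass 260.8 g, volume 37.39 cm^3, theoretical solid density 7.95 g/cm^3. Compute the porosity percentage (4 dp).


rho_part = 260.8 / 37.39 = 6.97512704 g/cm^3
Porosity = (1 - 6.97512704/7.95)*100 = 12.2626 %


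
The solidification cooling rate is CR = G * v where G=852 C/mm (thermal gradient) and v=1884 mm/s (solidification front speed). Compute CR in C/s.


CR = 852 * 1884 = 1605168 C/s


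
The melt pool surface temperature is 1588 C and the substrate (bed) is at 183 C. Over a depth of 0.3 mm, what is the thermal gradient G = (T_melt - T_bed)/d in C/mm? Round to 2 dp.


G = (1588-183)/0.3 = 4683.33 C/mm


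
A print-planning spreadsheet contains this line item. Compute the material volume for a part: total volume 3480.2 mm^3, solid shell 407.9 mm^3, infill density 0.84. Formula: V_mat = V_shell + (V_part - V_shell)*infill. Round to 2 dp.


V_infill = (3480.2 - 407.9) * 0.84 = 2580.73
V_total = 407.9 + 2580.73 = 2988.63 mm^3


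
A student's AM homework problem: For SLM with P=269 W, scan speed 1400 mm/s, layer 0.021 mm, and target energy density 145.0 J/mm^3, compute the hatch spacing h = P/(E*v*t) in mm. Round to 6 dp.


h = 269 / (145.0*1400*0.021) = 0.063101 mm


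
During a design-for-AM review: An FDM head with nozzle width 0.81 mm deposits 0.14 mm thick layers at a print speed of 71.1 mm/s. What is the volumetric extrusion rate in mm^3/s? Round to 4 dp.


Rate = 0.81 * 0.14 * 71.1 = 8.0627 mm^3/s


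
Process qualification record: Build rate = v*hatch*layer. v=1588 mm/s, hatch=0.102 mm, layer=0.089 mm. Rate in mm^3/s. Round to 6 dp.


Rate = 1588 * 0.102 * 0.089 = 14.415864 mm^3/s


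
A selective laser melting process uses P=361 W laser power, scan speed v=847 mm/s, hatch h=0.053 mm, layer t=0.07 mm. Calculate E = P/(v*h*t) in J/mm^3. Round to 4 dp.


E = 361 / (847*0.053*0.07) = 114.8814 J/mm^3


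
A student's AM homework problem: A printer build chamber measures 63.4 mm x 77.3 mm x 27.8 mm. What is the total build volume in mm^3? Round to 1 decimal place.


V = 63.4 * 77.3 * 27.8 = 136242.8 mm^3


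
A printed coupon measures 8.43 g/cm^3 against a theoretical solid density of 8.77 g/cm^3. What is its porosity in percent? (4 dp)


Porosity = (1-8.43/8.77)*100 = 3.8769 %


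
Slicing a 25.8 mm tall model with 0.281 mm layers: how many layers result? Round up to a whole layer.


Layers = ceil(25.8/0.281) = 92


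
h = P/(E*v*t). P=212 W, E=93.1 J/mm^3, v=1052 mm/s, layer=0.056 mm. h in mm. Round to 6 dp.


h = 212 / (93.1*1052*0.056) = 0.038653 mm


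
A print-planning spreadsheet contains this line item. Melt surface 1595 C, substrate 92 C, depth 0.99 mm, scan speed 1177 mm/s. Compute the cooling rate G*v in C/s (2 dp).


G = (1595-92)/0.99 = 1518.18181818 C/mm
CR = 1518.18181818 * 1177 = 1786900.0 C/s


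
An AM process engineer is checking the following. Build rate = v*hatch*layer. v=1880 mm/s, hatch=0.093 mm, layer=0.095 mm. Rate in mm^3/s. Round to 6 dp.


Rate = 1880 * 0.093 * 0.095 = 16.6098 mm^3/s


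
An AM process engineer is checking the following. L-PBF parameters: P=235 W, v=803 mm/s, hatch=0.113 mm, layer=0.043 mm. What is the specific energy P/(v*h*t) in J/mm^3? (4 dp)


Build rate = 803 * 0.113 * 0.043 = 3.901777 mm^3/s
SE = 235 / 3.901777 = 60.229 J/mm^3


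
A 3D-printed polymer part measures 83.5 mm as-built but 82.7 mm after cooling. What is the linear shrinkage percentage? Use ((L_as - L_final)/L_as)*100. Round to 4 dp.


Shrinkage = ((83.5-82.7)/83.5)*100 = 0.9581 %


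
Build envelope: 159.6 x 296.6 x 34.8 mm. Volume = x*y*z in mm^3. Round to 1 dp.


V = 159.6 * 296.6 * 34.8 = 1647340.1 mm^3


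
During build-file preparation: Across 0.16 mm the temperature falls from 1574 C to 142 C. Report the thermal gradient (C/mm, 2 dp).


G = (1574-142)/0.16 = 8950.0 C/mm


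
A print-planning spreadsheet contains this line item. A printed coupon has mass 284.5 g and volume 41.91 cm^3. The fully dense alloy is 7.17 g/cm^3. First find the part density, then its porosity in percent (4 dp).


rho_part = 284.5 / 41.91 = 6.788356 g/cm^3
Porosity = (1 - 6.788356/7.17)*100 = 5.3228 %


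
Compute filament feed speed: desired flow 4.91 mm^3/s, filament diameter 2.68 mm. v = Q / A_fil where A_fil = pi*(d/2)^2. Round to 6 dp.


A = pi*(2.68/2)^2 = 5.641044
v = 4.91 / 5.641044 = 0.870406 mm/s


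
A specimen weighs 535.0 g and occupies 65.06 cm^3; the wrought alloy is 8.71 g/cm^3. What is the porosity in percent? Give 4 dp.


rho_part = 535.0 / 65.06 = 8.2231786 g/cm^3
Porosity = (1 - 8.2231786/8.71)*100 = 5.5892 %


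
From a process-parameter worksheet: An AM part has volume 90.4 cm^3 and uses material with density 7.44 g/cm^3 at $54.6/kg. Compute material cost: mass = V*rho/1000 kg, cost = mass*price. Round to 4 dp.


Mass = 90.4*7.44/1000 = 0.672576 kg
Cost = 0.672576 * 54.6 = 36.7226 $


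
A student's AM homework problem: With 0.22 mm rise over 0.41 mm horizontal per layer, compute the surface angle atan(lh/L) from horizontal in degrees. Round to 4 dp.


angle = atan(0.22/0.41) = 28.2174 degrees


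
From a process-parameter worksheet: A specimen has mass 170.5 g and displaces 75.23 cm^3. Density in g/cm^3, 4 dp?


rho = 170.5 / 75.23 = 2.2664 g/cm^3


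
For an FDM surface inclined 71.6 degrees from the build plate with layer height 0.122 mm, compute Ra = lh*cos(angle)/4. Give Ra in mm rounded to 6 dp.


Ra = 0.122 * cos(71.6) / 4 = 0.009627 mm


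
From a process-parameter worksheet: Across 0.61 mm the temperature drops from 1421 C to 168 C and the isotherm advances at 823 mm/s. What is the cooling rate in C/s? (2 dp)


G = (1421-168)/0.61 = 2054.09836066 C/mm
CR = 2054.09836066 * 823 = 1690522.95 C/s


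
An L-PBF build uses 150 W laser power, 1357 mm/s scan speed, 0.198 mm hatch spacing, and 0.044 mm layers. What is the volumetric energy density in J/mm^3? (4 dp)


E = 150 / (1357*0.198*0.044) = 12.688 J/mm^3


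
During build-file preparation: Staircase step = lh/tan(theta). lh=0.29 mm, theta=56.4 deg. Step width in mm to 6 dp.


step = 0.29 / tan(56.4) = 0.192676 mm


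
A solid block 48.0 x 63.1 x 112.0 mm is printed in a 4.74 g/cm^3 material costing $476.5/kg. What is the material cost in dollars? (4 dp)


V = 48.0 * 63.1 * 112.0 = 339225.6 mm^3 = 339.2256 cm^3
Mass = 339.2256 * 4.74 / 1000 = 1.60792934 kg
Cost = 1.60792934 * 476.5 = 766.1783 $


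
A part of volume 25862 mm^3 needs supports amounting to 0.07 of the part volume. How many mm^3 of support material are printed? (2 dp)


V_support = 25862 * 0.07 = 1810.34 mm^3


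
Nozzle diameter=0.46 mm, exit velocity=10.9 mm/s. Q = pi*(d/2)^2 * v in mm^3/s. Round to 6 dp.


A = pi*(0.46/2)^2 = 0.16619025 mm^2
Q = 0.16619025 * 10.9 = 1.811474 mm^3/s


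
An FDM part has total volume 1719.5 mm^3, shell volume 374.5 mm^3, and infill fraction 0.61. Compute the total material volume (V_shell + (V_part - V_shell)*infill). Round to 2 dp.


V_infill = (1719.5 - 374.5) * 0.61 = 820.45
V_total = 374.5 + 820.45 = 1194.95 mm^3


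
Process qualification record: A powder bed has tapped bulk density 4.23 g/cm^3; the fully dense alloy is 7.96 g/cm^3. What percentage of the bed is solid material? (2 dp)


Packing = (4.23/7.96)*100 = 53.14 %


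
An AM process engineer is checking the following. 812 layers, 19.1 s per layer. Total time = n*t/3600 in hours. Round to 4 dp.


t = 812 * 19.1 / 3600 = 4.3081 hrs


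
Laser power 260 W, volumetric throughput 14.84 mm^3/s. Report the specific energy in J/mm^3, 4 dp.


SE = 260 / 14.84 = 17.5202 J/mm^3


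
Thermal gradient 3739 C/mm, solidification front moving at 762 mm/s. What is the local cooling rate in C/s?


CR = 3739 * 762 = 2849118 C/s


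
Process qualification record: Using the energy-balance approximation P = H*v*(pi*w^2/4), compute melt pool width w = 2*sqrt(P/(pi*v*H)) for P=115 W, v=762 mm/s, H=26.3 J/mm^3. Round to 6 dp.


w = 2*sqrt(115/(pi*762*26.3)) = 0.085477 mm


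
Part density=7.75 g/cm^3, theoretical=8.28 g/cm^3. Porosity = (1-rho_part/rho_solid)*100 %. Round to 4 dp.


Porosity = (1-7.75/8.28)*100 = 6.401 %


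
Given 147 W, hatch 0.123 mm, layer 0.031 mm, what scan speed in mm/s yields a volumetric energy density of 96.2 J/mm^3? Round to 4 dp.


v = 147 / (96.2*0.123*0.031) = 400.7518 mm/s


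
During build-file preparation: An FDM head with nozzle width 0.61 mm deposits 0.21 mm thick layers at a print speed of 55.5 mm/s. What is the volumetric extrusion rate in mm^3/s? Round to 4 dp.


Rate = 0.61 * 0.21 * 55.5 = 7.1096 mm^3/s


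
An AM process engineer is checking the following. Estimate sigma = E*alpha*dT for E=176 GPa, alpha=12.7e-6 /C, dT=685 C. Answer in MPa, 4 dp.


sigma = 176*1000 * 12.7e-6 * 685 = 1531.112 MPa


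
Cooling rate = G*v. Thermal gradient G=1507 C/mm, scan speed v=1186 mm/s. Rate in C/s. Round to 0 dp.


CR = 1507 * 1186 = 1787302 C/s


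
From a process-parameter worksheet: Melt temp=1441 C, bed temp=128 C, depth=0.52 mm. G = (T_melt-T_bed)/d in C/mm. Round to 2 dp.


G = (1441-128)/0.52 = 2525.0 C/mm


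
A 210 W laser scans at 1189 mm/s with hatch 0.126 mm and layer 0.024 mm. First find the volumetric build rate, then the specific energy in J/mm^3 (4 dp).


Build rate = 1189 * 0.126 * 0.024 = 3.595536 mm^3/s
SE = 210 / 3.595536 = 58.4058 J/mm^3


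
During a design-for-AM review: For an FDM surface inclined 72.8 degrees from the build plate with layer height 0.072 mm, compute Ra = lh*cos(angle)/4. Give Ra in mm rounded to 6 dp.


Ra = 0.072 * cos(72.8) / 4 = 0.005323 mm


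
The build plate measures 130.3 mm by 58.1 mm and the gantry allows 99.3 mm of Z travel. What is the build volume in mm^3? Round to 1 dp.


V = 130.3 * 58.1 * 99.3 = 751743.7 mm^3


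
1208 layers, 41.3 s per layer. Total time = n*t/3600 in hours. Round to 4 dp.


t = 1208 * 41.3 / 3600 = 13.8584 hrs


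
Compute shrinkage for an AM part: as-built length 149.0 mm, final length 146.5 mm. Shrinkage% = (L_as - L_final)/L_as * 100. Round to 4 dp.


Shrinkage = ((149.0-146.5)/149.0)*100 = 1.6779 %


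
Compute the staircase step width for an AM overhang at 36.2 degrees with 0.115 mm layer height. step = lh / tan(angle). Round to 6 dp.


step = 0.115 / tan(36.2) = 0.157128 mm


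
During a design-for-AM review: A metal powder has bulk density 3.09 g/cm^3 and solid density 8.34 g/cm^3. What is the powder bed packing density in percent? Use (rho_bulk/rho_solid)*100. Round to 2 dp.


Packing = (3.09/8.34)*100 = 37.05 %


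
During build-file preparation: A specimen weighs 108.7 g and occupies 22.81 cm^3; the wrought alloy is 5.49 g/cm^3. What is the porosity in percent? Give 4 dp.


rho_part = 108.7 / 22.81 = 4.76545375 g/cm^3
Porosity = (1 - 4.76545375/5.49)*100 = 13.1976 %


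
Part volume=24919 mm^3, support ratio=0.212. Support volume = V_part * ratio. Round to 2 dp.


V_support = 24919 * 0.212 = 5282.83 mm^3


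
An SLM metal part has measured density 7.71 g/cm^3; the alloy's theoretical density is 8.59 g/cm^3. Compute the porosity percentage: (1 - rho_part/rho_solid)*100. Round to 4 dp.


Porosity = (1-7.71/8.59)*100 = 10.2445 %


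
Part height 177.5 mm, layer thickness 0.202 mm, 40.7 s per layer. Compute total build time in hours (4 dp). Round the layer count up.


Layers = ceil(177.5/0.202) = 879
t = 879 * 40.7 / 3600 = 9.9376 hrs


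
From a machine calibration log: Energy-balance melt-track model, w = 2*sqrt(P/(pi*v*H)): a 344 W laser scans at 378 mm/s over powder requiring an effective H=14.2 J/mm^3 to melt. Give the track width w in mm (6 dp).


w = 2*sqrt(344/(pi*378*14.2)) = 0.285657 mm


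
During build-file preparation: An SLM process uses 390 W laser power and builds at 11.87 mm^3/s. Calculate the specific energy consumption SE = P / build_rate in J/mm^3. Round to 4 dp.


SE = 390 / 11.87 = 32.8559 J/mm^3


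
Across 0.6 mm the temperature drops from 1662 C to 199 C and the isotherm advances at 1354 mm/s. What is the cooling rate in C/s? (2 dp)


G = (1662-199)/0.6 = 2438.33333333 C/mm
CR = 2438.33333333 * 1354 = 3301503.33 C/s


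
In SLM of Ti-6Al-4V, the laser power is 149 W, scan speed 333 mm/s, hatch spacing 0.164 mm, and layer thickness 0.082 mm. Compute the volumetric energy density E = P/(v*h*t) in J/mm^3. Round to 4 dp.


E = 149 / (333*0.164*0.082) = 33.2724 J/mm^3


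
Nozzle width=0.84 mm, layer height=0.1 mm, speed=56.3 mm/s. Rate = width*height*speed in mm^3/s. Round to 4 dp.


Rate = 0.84 * 0.1 * 56.3 = 4.7292 mm^3/s


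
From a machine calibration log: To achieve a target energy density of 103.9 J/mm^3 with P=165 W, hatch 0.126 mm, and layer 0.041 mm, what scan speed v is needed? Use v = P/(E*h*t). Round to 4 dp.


v = 165 / (103.9*0.126*0.041) = 307.4072 mm/s


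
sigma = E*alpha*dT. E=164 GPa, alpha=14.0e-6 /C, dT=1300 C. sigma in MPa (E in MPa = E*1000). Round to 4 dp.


sigma = 164*1000 * 14.0e-6 * 1300 = 2984.8 MPa


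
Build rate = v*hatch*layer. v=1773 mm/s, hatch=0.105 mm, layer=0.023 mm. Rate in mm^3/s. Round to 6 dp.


Rate = 1773 * 0.105 * 0.023 = 4.281795 mm^3/s


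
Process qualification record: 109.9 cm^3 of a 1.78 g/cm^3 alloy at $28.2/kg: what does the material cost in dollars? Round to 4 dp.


Mass = 109.9*1.78/1000 = 0.195622 kg
Cost = 0.195622 * 28.2 = 5.5165 $


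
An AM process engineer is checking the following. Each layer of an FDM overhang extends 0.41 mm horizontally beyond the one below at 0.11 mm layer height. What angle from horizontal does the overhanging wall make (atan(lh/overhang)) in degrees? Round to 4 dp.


angle = atan(0.11/0.41) = 15.0184 degrees


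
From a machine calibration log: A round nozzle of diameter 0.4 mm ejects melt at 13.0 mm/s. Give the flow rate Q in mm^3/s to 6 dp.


A = pi*(0.4/2)^2 = 0.12566371 mm^2
Q = 0.12566371 * 13.0 = 1.633628 mm^3/s


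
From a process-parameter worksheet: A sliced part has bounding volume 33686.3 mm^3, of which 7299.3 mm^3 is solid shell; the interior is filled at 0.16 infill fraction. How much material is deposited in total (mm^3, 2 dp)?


V_infill = (33686.3 - 7299.3) * 0.16 = 4221.92
V_total = 7299.3 + 4221.92 = 11521.22 mm^3


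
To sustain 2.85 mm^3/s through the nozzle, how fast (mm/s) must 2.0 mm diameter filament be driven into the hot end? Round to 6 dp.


A = pi*(2.0/2)^2 = 3.141593
v = 2.85 / 3.141593 = 0.907183 mm/s


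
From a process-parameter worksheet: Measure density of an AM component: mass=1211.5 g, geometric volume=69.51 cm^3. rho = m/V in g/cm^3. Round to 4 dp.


rho = 1211.5 / 69.51 = 17.4291 g/cm^3


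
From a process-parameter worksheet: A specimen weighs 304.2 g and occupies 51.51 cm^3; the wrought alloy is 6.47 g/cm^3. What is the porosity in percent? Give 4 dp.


rho_part = 304.2 / 51.51 = 5.90564939 g/cm^3
Porosity = (1 - 5.90564939/6.47)*100 = 8.7226 %


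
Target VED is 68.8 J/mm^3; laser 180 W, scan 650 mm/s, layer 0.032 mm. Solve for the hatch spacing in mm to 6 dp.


h = 180 / (68.8*650*0.032) = 0.125783 mm


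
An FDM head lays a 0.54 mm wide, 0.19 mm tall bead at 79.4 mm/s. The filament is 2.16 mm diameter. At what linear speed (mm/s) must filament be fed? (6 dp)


Q = 0.54 * 0.19 * 79.4 = 8.14644 mm^3/s
A_fil = pi*(2.16/2)^2 = 3.66435367 mm^2
v_feed = 8.14644 / 3.66435367 = 2.223159 mm/s


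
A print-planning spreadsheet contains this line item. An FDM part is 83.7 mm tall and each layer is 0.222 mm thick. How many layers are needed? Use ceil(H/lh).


Layers = ceil(83.7/0.222) = 378


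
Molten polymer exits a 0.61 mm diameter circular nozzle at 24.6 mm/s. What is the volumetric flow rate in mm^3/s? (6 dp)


A = pi*(0.61/2)^2 = 0.29224666 mm^2
Q = 0.29224666 * 24.6 = 7.189268 mm^3/s


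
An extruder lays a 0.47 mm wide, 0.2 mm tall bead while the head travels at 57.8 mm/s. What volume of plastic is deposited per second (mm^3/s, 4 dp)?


Rate = 0.47 * 0.2 * 57.8 = 5.4332 mm^3/s


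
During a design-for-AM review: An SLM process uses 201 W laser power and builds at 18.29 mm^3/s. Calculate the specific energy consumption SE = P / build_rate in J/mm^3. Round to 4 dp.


SE = 201 / 18.29 = 10.9896 J/mm^3


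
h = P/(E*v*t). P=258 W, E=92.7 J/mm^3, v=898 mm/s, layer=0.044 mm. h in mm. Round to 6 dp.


h = 258 / (92.7*898*0.044) = 0.070439 mm


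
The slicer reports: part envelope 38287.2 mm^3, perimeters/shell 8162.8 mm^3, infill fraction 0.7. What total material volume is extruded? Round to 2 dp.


V_infill = (38287.2 - 8162.8) * 0.7 = 21087.08
V_total = 8162.8 + 21087.08 = 29249.88 mm^3


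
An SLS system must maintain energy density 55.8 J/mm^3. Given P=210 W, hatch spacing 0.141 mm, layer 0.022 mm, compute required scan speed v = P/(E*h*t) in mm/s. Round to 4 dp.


v = 210 / (55.8*0.141*0.022) = 1213.2305 mm/s


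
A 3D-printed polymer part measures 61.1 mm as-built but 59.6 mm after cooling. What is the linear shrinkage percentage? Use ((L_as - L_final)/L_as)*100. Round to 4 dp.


Shrinkage = ((61.1-59.6)/61.1)*100 = 2.455 %


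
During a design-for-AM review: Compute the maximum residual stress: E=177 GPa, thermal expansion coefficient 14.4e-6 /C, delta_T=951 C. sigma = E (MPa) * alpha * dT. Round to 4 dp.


sigma = 177*1000 * 14.4e-6 * 951 = 2423.9088 MPa


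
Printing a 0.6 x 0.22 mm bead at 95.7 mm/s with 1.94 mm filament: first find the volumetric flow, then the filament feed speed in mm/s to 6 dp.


Q = 0.6 * 0.22 * 95.7 = 12.6324 mm^3/s
A_fil = pi*(1.94/2)^2 = 2.95592453 mm^2
v_feed = 12.6324 / 2.95592453 = 4.273587 mm/s


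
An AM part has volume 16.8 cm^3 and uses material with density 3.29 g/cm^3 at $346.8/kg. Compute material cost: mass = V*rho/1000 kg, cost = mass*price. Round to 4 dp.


Mass = 16.8*3.29/1000 = 0.055272 kg
Cost = 0.055272 * 346.8 = 19.1683 $


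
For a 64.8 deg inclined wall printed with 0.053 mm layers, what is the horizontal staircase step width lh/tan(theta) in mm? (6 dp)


step = 0.053 / tan(64.8) = 0.02494 mm


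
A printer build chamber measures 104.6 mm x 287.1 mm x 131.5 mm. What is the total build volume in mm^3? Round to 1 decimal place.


V = 104.6 * 287.1 * 131.5 = 3949031.8 mm^3


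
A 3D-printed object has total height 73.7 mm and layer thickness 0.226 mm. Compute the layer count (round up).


Layers = ceil(73.7/0.226) = 327


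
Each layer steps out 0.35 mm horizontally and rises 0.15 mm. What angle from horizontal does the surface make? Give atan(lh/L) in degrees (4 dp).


angle = atan(0.15/0.35) = 23.1986 degrees


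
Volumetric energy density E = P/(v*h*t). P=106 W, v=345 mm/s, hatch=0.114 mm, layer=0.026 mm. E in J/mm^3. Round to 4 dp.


E = 106 / (345*0.114*0.026) = 103.6594 J/mm^3


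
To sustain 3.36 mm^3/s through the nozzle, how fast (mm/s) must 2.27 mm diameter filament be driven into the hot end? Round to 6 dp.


A = pi*(2.27/2)^2 = 4.047078
v = 3.36 / 4.047078 = 0.830229 mm/s


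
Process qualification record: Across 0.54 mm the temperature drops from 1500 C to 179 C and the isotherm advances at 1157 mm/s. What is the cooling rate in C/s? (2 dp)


G = (1500-179)/0.54 = 2446.2962963 C/mm
CR = 2446.2962963 * 1157 = 2830364.81 C/s


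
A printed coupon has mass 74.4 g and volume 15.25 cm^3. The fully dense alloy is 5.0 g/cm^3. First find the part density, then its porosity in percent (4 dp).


rho_part = 74.4 / 15.25 = 4.87868852 g/cm^3
Porosity = (1 - 4.87868852/5.0)*100 = 2.4262 %


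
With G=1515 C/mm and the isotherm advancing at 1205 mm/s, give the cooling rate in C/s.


CR = 1515 * 1205 = 1825575 C/s


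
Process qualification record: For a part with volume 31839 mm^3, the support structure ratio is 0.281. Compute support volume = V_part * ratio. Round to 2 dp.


V_support = 31839 * 0.281 = 8946.76 mm^3


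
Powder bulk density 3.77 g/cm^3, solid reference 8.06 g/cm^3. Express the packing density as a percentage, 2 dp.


Packing = (3.77/8.06)*100 = 46.77 %


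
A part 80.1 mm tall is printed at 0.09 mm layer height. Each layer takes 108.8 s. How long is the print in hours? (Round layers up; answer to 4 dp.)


Layers = ceil(80.1/0.09) = 890
t = 890 * 108.8 / 3600 = 26.8978 hrs


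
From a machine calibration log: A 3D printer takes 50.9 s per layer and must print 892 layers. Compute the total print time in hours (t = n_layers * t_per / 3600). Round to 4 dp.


t = 892 * 50.9 / 3600 = 12.6119 hrs


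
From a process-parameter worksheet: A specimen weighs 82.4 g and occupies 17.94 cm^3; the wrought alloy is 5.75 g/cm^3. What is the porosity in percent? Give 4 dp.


rho_part = 82.4 / 17.94 = 4.59308807 g/cm^3
Porosity = (1 - 4.59308807/5.75)*100 = 20.1202 %


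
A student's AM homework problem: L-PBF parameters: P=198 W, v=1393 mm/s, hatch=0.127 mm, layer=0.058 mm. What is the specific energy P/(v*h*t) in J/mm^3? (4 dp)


Build rate = 1393 * 0.127 * 0.058 = 10.260838 mm^3/s
SE = 198 / 10.260838 = 19.2967 J/mm^3


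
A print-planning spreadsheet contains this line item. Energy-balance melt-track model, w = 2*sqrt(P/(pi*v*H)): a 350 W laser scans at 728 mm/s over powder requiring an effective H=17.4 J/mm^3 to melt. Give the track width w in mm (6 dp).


w = 2*sqrt(350/(pi*728*17.4)) = 0.187564 mm


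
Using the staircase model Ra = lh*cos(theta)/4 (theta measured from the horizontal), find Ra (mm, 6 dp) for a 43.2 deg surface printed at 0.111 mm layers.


Ra = 0.111 * cos(43.2) / 4 = 0.020229 mm


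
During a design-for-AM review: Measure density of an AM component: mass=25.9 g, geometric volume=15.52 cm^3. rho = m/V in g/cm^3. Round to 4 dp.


rho = 25.9 / 15.52 = 1.6688 g/cm^3


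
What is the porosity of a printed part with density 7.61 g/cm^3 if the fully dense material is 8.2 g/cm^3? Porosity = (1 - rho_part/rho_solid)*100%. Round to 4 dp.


Porosity = (1-7.61/8.2)*100 = 7.1951 %


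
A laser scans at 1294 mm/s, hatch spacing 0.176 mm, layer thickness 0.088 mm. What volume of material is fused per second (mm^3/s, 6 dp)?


Rate = 1294 * 0.176 * 0.088 = 20.041472 mm^3/s


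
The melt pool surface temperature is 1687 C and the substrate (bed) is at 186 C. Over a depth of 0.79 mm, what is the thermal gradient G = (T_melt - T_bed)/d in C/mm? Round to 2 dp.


G = (1687-186)/0.79 = 1900.0 C/mm


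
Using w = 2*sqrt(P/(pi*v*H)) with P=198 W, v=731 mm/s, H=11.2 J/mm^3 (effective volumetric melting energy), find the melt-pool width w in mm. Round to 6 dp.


w = 2*sqrt(198/(pi*731*11.2)) = 0.175477 mm


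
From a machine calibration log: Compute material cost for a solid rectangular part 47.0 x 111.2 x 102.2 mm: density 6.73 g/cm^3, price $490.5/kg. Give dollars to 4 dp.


V = 47.0 * 111.2 * 102.2 = 534138.08 mm^3 = 534.13808 cm^3
Mass = 534.13808 * 6.73 / 1000 = 3.59474928 kg
Cost = 3.59474928 * 490.5 = 1763.2245 $


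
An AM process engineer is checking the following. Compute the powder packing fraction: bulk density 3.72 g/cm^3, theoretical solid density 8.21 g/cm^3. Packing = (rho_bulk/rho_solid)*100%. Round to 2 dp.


Packing = (3.72/8.21)*100 = 45.31 %


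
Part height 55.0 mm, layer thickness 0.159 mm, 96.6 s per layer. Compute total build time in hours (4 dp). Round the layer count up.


Layers = ceil(55.0/0.159) = 346
t = 346 * 96.6 / 3600 = 9.2843 hrs


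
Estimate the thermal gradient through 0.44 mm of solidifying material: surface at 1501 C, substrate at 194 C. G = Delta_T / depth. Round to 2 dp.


G = (1501-194)/0.44 = 2970.45 C/mm


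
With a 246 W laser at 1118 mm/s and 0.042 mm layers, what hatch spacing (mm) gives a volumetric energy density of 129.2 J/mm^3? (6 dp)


h = 246 / (129.2*1118*0.042) = 0.040549 mm


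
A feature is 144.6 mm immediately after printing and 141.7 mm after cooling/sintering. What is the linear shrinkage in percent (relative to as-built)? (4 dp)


Shrinkage = ((144.6-141.7)/144.6)*100 = 2.0055 %


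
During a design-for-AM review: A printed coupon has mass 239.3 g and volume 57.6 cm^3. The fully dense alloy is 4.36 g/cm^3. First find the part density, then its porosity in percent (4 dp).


rho_part = 239.3 / 57.6 = 4.15451389 g/cm^3
Porosity = (1 - 4.15451389/4.36)*100 = 4.713 %


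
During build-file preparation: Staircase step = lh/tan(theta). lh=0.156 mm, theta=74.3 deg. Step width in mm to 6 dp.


step = 0.156 / tan(74.3) = 0.04385 mm


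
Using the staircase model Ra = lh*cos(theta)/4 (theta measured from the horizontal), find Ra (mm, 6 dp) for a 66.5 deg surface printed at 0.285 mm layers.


Ra = 0.285 * cos(66.5) / 4 = 0.028411 mm


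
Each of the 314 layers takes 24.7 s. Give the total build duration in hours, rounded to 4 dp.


t = 314 * 24.7 / 3600 = 2.1544 hrs


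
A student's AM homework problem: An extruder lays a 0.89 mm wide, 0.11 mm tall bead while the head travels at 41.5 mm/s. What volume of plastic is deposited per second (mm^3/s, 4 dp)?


Rate = 0.89 * 0.11 * 41.5 = 4.0629 mm^3/s


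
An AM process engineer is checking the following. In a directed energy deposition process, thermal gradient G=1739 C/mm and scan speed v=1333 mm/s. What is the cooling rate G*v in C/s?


CR = 1739 * 1333 = 2318087 C/s


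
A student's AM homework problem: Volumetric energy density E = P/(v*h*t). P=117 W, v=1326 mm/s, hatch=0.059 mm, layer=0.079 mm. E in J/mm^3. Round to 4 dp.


E = 117 / (1326*0.059*0.079) = 18.9306 J/mm^3


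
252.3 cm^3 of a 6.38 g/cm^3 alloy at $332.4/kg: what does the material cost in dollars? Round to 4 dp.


Mass = 252.3*6.38/1000 = 1.609674 kg
Cost = 1.609674 * 332.4 = 535.0556 $


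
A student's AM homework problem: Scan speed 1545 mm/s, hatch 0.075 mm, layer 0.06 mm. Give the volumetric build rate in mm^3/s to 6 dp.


Rate = 1545 * 0.075 * 0.06 = 6.9525 mm^3/s


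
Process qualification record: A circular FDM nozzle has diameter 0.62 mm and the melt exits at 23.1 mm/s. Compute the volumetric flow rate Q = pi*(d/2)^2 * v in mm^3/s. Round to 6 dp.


A = pi*(0.62/2)^2 = 0.30190705 mm^2
Q = 0.30190705 * 23.1 = 6.974053 mm^3/s


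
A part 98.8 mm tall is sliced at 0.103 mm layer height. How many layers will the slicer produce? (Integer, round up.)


Layers = ceil(98.8/0.103) = 960


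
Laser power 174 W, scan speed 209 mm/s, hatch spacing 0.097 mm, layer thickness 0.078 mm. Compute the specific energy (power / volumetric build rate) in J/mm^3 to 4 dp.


Build rate = 209 * 0.097 * 0.078 = 1.581294 mm^3/s
SE = 174 / 1.581294 = 110.0365 J/mm^3


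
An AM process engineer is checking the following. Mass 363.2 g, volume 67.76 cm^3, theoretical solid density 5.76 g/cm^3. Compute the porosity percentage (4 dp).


rho_part = 363.2 / 67.76 = 5.36009445 g/cm^3
Porosity = (1 - 5.36009445/5.76)*100 = 6.9428 %


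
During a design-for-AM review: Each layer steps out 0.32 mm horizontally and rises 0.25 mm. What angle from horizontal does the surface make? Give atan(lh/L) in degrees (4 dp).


angle = atan(0.25/0.32) = 37.9987 degrees


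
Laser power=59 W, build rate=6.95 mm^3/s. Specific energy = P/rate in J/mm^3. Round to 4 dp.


SE = 59 / 6.95 = 8.4892 J/mm^3


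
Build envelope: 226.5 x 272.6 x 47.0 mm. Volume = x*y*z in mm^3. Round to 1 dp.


V = 226.5 * 272.6 * 47.0 = 2901963.3 mm^3


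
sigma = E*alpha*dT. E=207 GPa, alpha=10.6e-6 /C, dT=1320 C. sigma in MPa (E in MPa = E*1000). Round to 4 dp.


sigma = 207*1000 * 10.6e-6 * 1320 = 2896.344 MPa


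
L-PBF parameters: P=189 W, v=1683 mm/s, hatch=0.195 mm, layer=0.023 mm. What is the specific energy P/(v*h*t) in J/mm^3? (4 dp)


Build rate = 1683 * 0.195 * 0.023 = 7.548255 mm^3/s
SE = 189 / 7.548255 = 25.0389 J/mm^3


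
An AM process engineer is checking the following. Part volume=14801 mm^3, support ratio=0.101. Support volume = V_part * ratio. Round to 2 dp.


V_support = 14801 * 0.101 = 1494.9 mm^3


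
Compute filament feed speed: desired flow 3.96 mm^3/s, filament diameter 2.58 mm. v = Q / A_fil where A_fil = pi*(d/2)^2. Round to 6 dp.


A = pi*(2.58/2)^2 = 5.227924
v = 3.96 / 5.227924 = 0.757471 mm/s


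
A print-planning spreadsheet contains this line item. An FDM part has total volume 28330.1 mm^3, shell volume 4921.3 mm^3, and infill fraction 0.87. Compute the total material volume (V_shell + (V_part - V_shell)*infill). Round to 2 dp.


V_infill = (28330.1 - 4921.3) * 0.87 = 20365.66
V_total = 4921.3 + 20365.66 = 25286.96 mm^3


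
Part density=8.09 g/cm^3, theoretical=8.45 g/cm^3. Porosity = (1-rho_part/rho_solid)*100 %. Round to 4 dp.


Porosity = (1-8.09/8.45)*100 = 4.2604 %


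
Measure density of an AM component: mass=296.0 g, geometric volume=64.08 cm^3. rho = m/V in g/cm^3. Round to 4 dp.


rho = 296.0 / 64.08 = 4.6192 g/cm^3


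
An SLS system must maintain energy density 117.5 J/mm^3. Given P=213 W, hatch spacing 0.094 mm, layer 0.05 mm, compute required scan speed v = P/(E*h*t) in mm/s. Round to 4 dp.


v = 213 / (117.5*0.094*0.05) = 385.6949 mm/s


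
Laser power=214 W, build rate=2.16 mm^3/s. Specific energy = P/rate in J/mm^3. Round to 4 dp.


SE = 214 / 2.16 = 99.0741 J/mm^3


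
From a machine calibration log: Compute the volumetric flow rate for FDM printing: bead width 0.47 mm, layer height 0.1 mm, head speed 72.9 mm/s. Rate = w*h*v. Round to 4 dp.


Rate = 0.47 * 0.1 * 72.9 = 3.4263 mm^3/s


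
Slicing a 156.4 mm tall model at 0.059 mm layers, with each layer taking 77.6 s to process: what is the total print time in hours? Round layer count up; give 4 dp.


Layers = ceil(156.4/0.059) = 2651
t = 2651 * 77.6 / 3600 = 57.1438 hrs


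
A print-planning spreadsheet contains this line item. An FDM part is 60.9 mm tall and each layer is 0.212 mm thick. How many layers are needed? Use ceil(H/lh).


Layers = ceil(60.9/0.212) = 288


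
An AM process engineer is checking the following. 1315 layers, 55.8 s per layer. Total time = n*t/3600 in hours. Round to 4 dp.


t = 1315 * 55.8 / 3600 = 20.3825 hrs


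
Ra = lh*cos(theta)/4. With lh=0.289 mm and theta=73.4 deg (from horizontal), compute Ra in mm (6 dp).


Ra = 0.289 * cos(73.4) / 4 = 0.020641 mm


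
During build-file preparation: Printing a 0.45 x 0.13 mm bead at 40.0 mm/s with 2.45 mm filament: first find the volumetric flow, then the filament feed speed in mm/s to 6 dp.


Q = 0.45 * 0.13 * 40.0 = 2.34 mm^3/s
A_fil = pi*(2.45/2)^2 = 4.71435248 mm^2
v_feed = 2.34 / 4.71435248 = 0.496357 mm/s


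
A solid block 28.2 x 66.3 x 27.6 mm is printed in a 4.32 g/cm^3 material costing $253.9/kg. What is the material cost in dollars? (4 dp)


V = 28.2 * 66.3 * 27.6 = 51602.616 mm^3 = 51.602616 cm^3
Mass = 51.602616 * 4.32 / 1000 = 0.2229233 kg
Cost = 0.2229233 * 253.9 = 56.6002 $


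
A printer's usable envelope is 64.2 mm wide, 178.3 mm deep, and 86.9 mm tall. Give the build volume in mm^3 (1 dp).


V = 64.2 * 178.3 * 86.9 = 994732.1 mm^3


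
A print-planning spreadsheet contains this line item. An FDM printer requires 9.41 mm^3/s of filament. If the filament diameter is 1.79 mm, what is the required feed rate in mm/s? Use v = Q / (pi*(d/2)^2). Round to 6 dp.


A = pi*(1.79/2)^2 = 2.516494
v = 9.41 / 2.516494 = 3.739329 mm/s


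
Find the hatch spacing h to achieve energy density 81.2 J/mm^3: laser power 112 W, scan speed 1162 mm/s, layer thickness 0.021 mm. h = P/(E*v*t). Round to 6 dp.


h = 112 / (81.2*1162*0.021) = 0.056524 mm


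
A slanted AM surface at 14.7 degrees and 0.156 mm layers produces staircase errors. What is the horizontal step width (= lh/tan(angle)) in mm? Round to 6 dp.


step = 0.156 / tan(14.7) = 0.594637 mm


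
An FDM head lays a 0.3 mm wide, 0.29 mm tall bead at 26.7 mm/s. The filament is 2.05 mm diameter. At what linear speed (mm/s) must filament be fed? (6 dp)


Q = 0.3 * 0.29 * 26.7 = 2.3229 mm^3/s
A_fil = pi*(2.05/2)^2 = 3.30063578 mm^2
v_feed = 2.3229 / 3.30063578 = 0.703774 mm/s


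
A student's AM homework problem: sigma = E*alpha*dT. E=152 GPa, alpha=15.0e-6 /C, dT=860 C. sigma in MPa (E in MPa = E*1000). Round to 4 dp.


sigma = 152*1000 * 15.0e-6 * 860 = 1960.8 MPa


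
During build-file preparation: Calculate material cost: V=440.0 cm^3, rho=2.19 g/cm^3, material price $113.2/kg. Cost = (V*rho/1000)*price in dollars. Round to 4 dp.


Mass = 440.0*2.19/1000 = 0.9636 kg
Cost = 0.9636 * 113.2 = 109.0795 $


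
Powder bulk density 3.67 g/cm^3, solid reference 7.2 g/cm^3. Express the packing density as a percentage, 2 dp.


Packing = (3.67/7.2)*100 = 50.97 %


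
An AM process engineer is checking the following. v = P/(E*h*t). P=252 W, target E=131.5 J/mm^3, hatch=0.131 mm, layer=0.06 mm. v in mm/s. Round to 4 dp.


v = 252 / (131.5*0.131*0.06) = 243.8104 mm/s


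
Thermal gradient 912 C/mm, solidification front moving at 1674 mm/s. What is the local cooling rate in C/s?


CR = 912 * 1674 = 1526688 C/s


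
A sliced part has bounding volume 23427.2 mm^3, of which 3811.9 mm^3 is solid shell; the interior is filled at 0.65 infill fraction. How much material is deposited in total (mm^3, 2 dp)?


V_infill = (23427.2 - 3811.9) * 0.65 = 12749.95
V_total = 3811.9 + 12749.95 = 16561.85 mm^3


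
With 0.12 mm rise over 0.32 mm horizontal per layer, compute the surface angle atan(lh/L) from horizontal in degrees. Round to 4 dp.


angle = atan(0.12/0.32) = 20.556 degrees


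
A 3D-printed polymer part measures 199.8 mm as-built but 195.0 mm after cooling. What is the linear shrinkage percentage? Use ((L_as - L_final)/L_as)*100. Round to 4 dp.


Shrinkage = ((199.8-195.0)/199.8)*100 = 2.4024 %


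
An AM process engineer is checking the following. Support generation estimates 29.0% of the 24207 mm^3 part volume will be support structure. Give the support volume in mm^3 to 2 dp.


V_support = 24207 * 0.29 = 7020.03 mm^3


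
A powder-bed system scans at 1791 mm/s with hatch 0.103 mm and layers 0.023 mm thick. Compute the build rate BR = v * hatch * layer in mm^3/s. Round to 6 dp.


Rate = 1791 * 0.103 * 0.023 = 4.242879 mm^3/s


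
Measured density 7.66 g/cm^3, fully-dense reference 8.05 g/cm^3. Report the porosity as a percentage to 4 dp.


Porosity = (1-7.66/8.05)*100 = 4.8447 %


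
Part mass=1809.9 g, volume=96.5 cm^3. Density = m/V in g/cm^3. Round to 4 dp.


rho = 1809.9 / 96.5 = 18.7554 g/cm^3


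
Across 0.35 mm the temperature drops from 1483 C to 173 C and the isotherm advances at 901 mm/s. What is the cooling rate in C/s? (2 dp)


G = (1483-173)/0.35 = 3742.85714286 C/mm
CR = 3742.85714286 * 901 = 3372314.29 C/s


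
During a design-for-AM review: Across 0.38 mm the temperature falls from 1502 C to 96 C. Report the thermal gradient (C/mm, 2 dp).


G = (1502-96)/0.38 = 3700.0 C/mm


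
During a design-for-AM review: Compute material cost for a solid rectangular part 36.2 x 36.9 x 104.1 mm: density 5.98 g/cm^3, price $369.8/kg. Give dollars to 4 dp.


V = 36.2 * 36.9 * 104.1 = 139054.698 mm^3 = 139.054698 cm^3
Mass = 139.054698 * 5.98 / 1000 = 0.83154709 kg
Cost = 0.83154709 * 369.8 = 307.5061 $
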